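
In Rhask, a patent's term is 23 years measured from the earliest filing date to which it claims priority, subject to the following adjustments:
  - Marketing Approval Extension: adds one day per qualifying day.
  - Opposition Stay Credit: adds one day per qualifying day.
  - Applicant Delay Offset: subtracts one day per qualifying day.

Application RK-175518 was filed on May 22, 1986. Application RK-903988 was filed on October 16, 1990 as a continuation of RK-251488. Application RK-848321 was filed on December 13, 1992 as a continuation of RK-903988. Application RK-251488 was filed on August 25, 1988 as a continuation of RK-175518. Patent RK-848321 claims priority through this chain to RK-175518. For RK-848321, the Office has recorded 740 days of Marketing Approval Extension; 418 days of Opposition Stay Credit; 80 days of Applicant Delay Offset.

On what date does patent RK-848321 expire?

Earliest priority filing: 22 May 1986.
Base term: 22 May 1986 + 23 years → 22 May 2009.
Marketing Approval Extension: +740 days → 1 June 2011.
Opposition Stay Credit: +418 days → 23 July 2012.
Applicant Delay Offset: −80 days → 4 May 2012.

May 4, 2012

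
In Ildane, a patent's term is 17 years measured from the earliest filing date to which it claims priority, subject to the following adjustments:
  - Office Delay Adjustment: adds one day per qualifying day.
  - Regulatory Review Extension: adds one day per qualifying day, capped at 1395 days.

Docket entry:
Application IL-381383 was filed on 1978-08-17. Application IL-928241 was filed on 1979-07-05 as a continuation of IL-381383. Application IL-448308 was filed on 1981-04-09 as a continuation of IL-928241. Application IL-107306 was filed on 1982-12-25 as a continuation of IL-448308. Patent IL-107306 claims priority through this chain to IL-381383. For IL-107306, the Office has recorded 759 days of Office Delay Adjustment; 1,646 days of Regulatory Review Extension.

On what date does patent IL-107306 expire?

Earliest priority filing: 17 August 1978.
Base term: 17 August 1978 + 17 years → 17 August 1995.
Office Delay Adjustment: +759 days → 14 September 1997.
Regulatory Review Extension: 1646 days claimed exceeds the 1395-day cap, so +1395 days → 10 July 2001.

July 10, 2001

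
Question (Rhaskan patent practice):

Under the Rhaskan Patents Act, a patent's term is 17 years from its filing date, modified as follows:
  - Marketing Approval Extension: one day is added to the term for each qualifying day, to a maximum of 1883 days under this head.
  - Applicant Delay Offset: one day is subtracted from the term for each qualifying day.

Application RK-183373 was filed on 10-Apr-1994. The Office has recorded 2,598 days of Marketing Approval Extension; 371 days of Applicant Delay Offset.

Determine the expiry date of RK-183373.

Base term: filing date + 17 years → 10 April 2011.
Marketing Approval Extension: 2598 days claimed exceeds the 1883-day cap, so +1883 days → 5 June 2016.
Applicant Delay Offset: −371 days → 31 May 2015.

2015-05-31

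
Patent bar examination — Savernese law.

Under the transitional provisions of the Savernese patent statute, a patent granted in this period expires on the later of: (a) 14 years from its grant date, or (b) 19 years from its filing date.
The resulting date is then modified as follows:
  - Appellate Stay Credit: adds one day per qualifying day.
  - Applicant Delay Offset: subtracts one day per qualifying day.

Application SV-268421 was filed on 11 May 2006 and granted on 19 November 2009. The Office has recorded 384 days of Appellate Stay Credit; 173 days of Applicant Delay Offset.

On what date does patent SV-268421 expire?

(a) grant + 14 years → 19 November 2023.
(b) filing + 19 years → 11 May 2025.
Later of the two: 11 May 2025.
Appellate Stay Credit: +384 days → 30 May 2026.
Applicant Delay Offset: −173 days → 8 December 2025.

2025-12-08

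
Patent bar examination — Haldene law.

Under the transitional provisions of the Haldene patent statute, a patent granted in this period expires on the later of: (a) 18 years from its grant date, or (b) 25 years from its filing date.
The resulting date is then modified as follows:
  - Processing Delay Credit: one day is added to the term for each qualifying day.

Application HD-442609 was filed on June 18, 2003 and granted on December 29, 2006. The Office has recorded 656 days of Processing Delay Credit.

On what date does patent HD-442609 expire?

April 5, 2030

(a) grant + 18 years → 29 December 2024.
(b) filing + 25 years → 18 June 2028.
Later of the two: 18 June 2028.
Processing Delay Credit: +656 days → 5 April 2030.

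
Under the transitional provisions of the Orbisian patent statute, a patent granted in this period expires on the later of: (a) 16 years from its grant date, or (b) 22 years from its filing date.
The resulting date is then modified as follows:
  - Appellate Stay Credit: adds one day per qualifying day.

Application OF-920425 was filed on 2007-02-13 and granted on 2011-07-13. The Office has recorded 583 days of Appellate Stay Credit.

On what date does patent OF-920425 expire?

2030-09-19

(a) grant + 16 years → 13 July 2027.
(b) filing + 22 years → 13 February 2029.
Later of the two: 13 February 2029.
Appellate Stay Credit: +583 days → 19 September 2030.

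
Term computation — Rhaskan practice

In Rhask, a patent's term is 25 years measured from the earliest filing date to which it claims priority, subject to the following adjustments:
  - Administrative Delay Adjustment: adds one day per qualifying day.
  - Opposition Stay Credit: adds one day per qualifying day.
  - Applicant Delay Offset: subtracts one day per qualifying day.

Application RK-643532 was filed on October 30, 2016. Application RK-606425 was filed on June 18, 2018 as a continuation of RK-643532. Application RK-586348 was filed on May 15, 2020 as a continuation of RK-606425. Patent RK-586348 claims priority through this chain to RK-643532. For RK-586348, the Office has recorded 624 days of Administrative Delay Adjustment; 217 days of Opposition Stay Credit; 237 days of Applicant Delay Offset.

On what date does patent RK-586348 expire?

Earliest priority filing: 30 October 2016.
Base term: 30 October 2016 + 25 years → 30 October 2041.
Administrative Delay Adjustment: +624 days → 16 July 2043.
Opposition Stay Credit: +217 days → 18 February 2044.
Applicant Delay Offset: −237 days → 26 June 2043.

June 26, 2043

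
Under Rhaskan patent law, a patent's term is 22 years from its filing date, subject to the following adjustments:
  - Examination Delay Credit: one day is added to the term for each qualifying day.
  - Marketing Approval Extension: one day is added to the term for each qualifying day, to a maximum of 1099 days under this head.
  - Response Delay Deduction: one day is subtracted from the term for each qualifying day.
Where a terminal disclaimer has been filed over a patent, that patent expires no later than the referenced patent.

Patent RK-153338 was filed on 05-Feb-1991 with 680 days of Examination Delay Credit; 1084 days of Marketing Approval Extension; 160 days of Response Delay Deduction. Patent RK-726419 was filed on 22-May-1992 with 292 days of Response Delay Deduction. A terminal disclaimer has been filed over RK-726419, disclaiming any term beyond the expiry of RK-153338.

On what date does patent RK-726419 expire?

2013-08-03

Natural term of RK-726419:
  Base: filing + 22 years → 22 May 2014.
  Response Delay Deduction: −292 days → 3 August 2013.
Expiry of referenced patent RK-153338:
  Base: filing + 22 years → 5 February 2013.
  Examination Delay Credit: +680 days → 17 December 2014.
  Marketing Approval Extension: 1084 days (within the 1099-day cap) → +1084 days → 5 December 2017.
  Response Delay Deduction: −160 days → 28 June 2017.
Terminal disclaimer: RK-726419 expires on the earlier of 3 August 2013 and 28 June 2017.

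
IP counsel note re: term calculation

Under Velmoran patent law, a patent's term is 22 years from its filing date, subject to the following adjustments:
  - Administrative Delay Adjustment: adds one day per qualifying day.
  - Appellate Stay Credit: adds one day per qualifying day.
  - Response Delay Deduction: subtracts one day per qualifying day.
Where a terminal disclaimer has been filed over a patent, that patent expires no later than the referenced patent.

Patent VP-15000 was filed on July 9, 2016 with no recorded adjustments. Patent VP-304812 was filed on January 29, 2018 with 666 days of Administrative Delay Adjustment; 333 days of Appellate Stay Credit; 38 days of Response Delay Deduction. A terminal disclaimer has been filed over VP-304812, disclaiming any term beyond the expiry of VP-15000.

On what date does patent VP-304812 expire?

2038-07-09

Natural term of VP-304812:
  Base: filing + 22 years → 29 January 2040.
  Administrative Delay Adjustment: +666 days → 25 November 2041.
  Appellate Stay Credit: +333 days → 24 October 2042.
  Response Delay Deduction: −38 days → 16 September 2042.
Expiry of referenced patent VP-15000:
  Base: filing + 22 years → 9 July 2038.
Terminal disclaimer: VP-304812 expires on the earlier of 16 September 2042 and 9 July 2038.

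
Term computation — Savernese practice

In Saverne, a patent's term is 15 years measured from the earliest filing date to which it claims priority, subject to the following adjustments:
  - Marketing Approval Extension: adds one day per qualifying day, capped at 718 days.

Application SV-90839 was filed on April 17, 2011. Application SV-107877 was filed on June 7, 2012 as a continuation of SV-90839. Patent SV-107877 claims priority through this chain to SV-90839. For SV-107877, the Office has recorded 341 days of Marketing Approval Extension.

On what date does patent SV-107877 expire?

Earliest priority filing: 17 April 2011.
Base term: 17 April 2011 + 15 years → 17 April 2026.
Marketing Approval Extension: 341 days (within the 718-day cap) → +341 days → 24 March 2027.

March 24, 2027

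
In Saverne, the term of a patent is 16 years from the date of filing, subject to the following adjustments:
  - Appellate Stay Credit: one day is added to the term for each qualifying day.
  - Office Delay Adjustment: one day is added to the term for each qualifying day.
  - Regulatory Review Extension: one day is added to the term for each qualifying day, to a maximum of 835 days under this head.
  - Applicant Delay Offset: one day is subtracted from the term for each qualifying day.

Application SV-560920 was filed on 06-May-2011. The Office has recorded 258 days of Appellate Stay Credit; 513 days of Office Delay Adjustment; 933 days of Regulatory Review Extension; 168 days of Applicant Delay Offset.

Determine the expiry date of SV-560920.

2031-04-13

Base term: filing date + 16 years → 6 May 2027.
Appellate Stay Credit: +258 days → 19 January 2028.
Office Delay Adjustment: +513 days → 15 June 2029.
Regulatory Review Extension: 933 days claimed exceeds the 835-day cap, so +835 days → 28 September 2031.
Applicant Delay Offset: −168 days → 13 April 2031.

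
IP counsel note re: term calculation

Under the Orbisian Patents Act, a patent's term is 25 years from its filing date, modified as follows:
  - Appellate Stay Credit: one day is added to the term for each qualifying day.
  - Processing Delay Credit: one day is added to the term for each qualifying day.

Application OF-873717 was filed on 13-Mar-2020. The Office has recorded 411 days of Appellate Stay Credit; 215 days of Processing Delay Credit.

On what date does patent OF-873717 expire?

2046-11-29

Base term: filing date + 25 years → 13 March 2045.
Appellate Stay Credit: +411 days → 28 April 2046.
Processing Delay Credit: +215 days → 29 November 2046.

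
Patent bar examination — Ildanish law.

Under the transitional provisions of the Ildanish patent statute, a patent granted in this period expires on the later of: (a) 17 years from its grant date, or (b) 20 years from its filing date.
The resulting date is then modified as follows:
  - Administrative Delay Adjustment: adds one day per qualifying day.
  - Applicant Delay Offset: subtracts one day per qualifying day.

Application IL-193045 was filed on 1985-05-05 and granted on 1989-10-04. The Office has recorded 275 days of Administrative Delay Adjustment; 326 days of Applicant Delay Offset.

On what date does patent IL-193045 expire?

August 14, 2006

(a) grant + 17 years → 4 October 2006.
(b) filing + 20 years → 5 May 2005.
Later of the two: 4 October 2006.
Administrative Delay Adjustment: +275 days → 6 July 2007.
Applicant Delay Offset: −326 days → 14 August 2006.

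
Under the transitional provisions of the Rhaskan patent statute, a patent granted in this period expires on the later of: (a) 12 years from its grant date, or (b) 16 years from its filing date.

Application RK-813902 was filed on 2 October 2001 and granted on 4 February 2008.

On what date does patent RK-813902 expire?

(a) grant + 12 years → 4 February 2020.
(b) filing + 16 years → 2 October 2017.
Later of the two: 4 February 2020.

2020-02-04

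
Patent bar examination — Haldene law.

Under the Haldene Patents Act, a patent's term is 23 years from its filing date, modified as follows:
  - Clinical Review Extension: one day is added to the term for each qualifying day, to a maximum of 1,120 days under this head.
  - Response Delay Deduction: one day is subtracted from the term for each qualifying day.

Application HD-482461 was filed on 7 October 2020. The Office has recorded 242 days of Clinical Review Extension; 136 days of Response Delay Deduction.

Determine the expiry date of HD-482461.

2044-01-21

Base term: filing date + 23 years → 7 October 2043.
Clinical Review Extension: 242 days (within the 1120-day cap) → +242 days → 5 June 2044.
Response Delay Deduction: −136 days → 21 January 2044.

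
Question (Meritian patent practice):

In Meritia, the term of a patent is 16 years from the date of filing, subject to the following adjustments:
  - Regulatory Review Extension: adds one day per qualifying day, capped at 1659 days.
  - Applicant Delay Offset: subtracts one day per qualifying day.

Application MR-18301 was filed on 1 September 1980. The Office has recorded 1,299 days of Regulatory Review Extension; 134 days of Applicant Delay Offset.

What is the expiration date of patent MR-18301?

November 10, 1999

Base term: filing date + 16 years → 1 September 1996.
Regulatory Review Extension: 1299 days (within the 1659-day cap) → +1299 days → 23 March 2000.
Applicant Delay Offset: −134 days → 10 November 1999.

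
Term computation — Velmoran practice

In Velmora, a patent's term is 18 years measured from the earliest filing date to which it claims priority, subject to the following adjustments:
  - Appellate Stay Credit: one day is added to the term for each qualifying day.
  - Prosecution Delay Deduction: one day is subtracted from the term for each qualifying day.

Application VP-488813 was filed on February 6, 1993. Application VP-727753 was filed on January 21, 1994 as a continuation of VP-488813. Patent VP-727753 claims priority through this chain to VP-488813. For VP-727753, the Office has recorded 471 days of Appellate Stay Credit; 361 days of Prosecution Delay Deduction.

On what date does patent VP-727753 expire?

Earliest priority filing: 6 February 1993.
Base term: 6 February 1993 + 18 years → 6 February 2011.
Appellate Stay Credit: +471 days → 22 May 2012.
Prosecution Delay Deduction: −361 days → 27 May 2011.

May 27, 2011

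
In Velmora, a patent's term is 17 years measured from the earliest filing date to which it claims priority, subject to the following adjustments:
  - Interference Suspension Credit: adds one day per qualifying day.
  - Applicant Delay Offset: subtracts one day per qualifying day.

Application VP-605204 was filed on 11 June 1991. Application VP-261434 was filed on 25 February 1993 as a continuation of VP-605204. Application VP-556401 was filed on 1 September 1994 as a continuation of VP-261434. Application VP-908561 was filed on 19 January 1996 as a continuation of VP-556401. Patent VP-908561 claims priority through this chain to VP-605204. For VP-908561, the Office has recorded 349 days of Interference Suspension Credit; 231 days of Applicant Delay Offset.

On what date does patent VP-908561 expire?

October 7, 2008

Earliest priority filing: 11 June 1991.
Base term: 11 June 1991 + 17 years → 11 June 2008.
Interference Suspension Credit: +349 days → 26 May 2009.
Applicant Delay Offset: −231 days → 7 October 2008.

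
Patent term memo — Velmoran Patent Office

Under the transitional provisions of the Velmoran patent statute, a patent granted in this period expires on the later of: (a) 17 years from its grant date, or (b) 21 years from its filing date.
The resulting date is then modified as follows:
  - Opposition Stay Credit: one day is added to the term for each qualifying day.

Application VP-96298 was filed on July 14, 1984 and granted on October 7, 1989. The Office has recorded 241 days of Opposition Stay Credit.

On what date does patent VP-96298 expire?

(a) grant + 17 years → 7 October 2006.
(b) filing + 21 years → 14 July 2005.
Later of the two: 7 October 2006.
Opposition Stay Credit: +241 days → 5 June 2007.

2007-06-05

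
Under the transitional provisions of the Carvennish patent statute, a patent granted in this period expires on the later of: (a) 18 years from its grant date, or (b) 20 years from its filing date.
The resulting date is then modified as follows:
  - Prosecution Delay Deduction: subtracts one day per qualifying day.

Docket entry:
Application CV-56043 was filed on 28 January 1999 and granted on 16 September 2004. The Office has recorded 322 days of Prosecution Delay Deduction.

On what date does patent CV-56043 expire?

(a) grant + 18 years → 16 September 2022.
(b) filing + 20 years → 28 January 2019.
Later of the two: 16 September 2022.
Prosecution Delay Deduction: −322 days → 29 October 2021.

October 29, 2021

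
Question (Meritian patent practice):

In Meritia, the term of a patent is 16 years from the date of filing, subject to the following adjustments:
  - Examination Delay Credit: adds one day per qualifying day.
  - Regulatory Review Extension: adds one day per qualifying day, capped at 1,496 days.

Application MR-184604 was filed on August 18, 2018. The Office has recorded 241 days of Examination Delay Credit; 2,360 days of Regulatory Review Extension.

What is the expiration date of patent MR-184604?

May 21, 2039

Base term: filing date + 16 years → 18 August 2034.
Examination Delay Credit: +241 days → 16 April 2035.
Regulatory Review Extension: 2360 days claimed exceeds the 1496-day cap, so +1496 days → 21 May 2039.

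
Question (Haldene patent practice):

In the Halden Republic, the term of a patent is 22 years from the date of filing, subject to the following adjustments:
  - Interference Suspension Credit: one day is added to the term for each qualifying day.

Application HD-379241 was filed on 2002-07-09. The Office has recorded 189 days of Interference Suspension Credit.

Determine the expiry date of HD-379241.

January 14, 2025

Base term: filing date + 22 years → 9 July 2024.
Interference Suspension Credit: +189 days → 14 January 2025.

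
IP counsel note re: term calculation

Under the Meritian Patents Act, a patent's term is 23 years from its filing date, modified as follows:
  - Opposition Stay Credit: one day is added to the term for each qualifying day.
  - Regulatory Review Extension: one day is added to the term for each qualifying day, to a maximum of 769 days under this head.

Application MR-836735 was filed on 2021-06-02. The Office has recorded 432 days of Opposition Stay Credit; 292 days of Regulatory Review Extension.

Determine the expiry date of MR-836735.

Base term: filing date + 23 years → 2 June 2044.
Opposition Stay Credit: +432 days → 8 August 2045.
Regulatory Review Extension: 292 days (within the 769-day cap) → +292 days → 27 May 2046.

May 27, 2046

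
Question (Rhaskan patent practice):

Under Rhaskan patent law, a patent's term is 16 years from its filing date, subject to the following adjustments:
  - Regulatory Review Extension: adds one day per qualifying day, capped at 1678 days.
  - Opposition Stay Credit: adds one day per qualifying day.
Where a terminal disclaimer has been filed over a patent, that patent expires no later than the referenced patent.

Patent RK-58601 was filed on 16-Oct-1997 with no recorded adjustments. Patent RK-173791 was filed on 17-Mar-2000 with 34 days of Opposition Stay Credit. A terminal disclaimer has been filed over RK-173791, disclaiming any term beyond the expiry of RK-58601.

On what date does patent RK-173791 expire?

October 16, 2013

Natural term of RK-173791:
  Base: filing + 16 years → 17 March 2016.
  Opposition Stay Credit: +34 days → 20 April 2016.
Expiry of referenced patent RK-58601:
  Base: filing + 16 years → 16 October 2013.
Terminal disclaimer: RK-173791 expires on the earlier of 20 April 2016 and 16 October 2013.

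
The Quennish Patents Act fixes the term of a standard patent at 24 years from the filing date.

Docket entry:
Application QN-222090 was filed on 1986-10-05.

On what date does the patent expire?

Filing date + 24 years → 5 October 2010.

2010-10-05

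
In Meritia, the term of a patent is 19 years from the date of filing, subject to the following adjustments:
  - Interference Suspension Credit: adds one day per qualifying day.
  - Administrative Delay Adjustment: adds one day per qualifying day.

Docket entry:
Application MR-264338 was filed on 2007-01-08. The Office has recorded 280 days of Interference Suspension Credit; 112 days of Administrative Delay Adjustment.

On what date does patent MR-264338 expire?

2027-02-04

Base term: filing date + 19 years → 8 January 2026.
Interference Suspension Credit: +280 days → 15 October 2026.
Administrative Delay Adjustment: +112 days → 4 February 2027.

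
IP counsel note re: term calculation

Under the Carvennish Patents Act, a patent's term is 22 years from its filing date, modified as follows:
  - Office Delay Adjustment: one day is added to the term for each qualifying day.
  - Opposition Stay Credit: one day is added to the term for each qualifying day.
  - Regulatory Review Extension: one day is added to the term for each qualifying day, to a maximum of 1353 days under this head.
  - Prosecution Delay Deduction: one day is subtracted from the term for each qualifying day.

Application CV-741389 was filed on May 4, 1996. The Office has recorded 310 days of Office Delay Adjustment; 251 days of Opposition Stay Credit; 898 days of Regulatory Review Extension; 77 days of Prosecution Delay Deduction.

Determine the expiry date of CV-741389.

Base term: filing date + 22 years → 4 May 2018.
Office Delay Adjustment: +310 days → 10 March 2019.
Opposition Stay Credit: +251 days → 16 November 2019.
Regulatory Review Extension: 898 days (within the 1353-day cap) → +898 days → 2 May 2022.
Prosecution Delay Deduction: −77 days → 14 February 2022.

February 14, 2022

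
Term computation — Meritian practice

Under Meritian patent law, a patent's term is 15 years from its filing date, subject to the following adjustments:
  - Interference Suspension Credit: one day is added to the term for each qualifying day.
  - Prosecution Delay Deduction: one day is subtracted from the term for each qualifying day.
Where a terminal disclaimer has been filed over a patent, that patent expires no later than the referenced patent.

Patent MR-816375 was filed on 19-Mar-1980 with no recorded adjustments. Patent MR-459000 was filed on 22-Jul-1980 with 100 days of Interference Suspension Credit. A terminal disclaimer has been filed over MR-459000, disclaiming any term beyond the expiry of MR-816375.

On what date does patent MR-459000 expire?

Natural term of MR-459000:
  Base: filing + 15 years → 22 July 1995.
  Interference Suspension Credit: +100 days → 30 October 1995.
Expiry of referenced patent MR-816375:
  Base: filing + 15 years → 19 March 1995.
Terminal disclaimer: MR-459000 expires on the earlier of 30 October 1995 and 19 March 1995.

1995-03-19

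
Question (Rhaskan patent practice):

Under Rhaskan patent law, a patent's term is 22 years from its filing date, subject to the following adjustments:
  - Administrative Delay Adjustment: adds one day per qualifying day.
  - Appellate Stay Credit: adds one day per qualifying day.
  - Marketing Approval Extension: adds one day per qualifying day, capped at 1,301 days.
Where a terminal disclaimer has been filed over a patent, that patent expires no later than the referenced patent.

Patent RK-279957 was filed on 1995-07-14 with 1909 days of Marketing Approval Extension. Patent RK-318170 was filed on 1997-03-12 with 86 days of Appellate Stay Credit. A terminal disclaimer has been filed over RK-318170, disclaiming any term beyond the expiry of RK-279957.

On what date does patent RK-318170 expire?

June 6, 2019

Natural term of RK-318170:
  Base: filing + 22 years → 12 March 2019.
  Appellate Stay Credit: +86 days → 6 June 2019.
Expiry of referenced patent RK-279957:
  Base: filing + 22 years → 14 July 2017.
  Marketing Approval Extension: 1909 days claimed exceeds the 1301-day cap, so +1301 days → 4 February 2021.
Terminal disclaimer: RK-318170 expires on the earlier of 6 June 2019 and 4 February 2021.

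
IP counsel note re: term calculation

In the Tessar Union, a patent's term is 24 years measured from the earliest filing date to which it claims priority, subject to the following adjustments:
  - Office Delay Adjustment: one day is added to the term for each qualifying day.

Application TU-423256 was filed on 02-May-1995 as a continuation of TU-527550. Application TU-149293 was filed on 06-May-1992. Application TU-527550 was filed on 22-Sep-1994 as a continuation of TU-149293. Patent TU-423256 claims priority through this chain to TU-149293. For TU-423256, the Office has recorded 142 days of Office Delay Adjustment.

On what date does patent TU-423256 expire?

Earliest priority filing: 6 May 1992.
Base term: 6 May 1992 + 24 years → 6 May 2016.
Office Delay Adjustment: +142 days → 25 September 2016.

September 25, 2016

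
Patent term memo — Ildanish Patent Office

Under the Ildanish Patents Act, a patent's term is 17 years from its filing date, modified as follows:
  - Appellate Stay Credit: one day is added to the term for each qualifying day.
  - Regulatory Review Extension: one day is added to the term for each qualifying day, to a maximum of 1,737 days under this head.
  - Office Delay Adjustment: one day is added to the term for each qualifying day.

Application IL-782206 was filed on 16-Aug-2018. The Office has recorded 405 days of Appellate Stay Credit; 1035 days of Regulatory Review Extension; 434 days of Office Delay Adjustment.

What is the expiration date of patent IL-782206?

2040-10-02

Base term: filing date + 17 years → 16 August 2035.
Appellate Stay Credit: +405 days → 24 September 2036.
Regulatory Review Extension: 1035 days (within the 1737-day cap) → +1035 days → 26 July 2039.
Office Delay Adjustment: +434 days → 2 October 2040.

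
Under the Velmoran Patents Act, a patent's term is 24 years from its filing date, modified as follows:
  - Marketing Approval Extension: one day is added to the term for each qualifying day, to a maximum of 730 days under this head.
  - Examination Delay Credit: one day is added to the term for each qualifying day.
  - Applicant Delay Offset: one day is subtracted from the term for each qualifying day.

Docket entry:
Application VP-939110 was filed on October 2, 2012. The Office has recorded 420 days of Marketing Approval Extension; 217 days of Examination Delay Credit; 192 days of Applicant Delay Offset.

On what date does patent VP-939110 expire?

Base term: filing date + 24 years → 2 October 2036.
Marketing Approval Extension: 420 days (within the 730-day cap) → +420 days → 26 November 2037.
Examination Delay Credit: +217 days → 1 July 2038.
Applicant Delay Offset: −192 days → 21 December 2037.

December 21, 2037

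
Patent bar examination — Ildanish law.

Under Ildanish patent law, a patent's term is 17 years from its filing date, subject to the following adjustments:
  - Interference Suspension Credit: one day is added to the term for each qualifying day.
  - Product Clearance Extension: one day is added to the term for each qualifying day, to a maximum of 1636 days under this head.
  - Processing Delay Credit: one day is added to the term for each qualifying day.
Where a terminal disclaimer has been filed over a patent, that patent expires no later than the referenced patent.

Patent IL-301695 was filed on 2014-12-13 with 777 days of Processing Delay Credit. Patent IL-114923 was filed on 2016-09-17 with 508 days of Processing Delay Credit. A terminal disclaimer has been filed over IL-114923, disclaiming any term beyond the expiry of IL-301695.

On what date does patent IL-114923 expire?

January 28, 2034

Natural term of IL-114923:
  Base: filing + 17 years → 17 September 2033.
  Processing Delay Credit: +508 days → 7 February 2035.
Expiry of referenced patent IL-301695:
  Base: filing + 17 years → 13 December 2031.
  Processing Delay Credit: +777 days → 28 January 2034.
Terminal disclaimer: IL-114923 expires on the earlier of 7 February 2035 and 28 January 2034.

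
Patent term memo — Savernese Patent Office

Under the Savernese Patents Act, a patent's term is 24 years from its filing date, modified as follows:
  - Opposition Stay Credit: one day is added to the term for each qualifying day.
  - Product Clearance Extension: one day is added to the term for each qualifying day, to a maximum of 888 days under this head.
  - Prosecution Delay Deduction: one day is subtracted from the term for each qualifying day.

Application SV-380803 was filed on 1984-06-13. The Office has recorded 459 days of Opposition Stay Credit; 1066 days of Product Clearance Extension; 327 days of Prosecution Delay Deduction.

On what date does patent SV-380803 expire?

2011-03-30

Base term: filing date + 24 years → 13 June 2008.
Opposition Stay Credit: +459 days → 15 September 2009.
Product Clearance Extension: 1066 days claimed exceeds the 888-day cap, so +888 days → 20 February 2012.
Prosecution Delay Deduction: −327 days → 30 March 2011.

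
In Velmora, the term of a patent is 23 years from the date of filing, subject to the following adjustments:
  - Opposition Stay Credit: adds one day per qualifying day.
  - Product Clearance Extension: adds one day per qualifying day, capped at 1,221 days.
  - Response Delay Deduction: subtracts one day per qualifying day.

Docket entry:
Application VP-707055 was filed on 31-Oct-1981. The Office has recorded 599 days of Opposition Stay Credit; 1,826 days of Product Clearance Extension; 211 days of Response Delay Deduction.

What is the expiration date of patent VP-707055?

Base term: filing date + 23 years → 31 October 2004.
Opposition Stay Credit: +599 days → 22 June 2006.
Product Clearance Extension: 1826 days claimed exceeds the 1221-day cap, so +1221 days → 25 October 2009.
Response Delay Deduction: −211 days → 28 March 2009.

2009-03-28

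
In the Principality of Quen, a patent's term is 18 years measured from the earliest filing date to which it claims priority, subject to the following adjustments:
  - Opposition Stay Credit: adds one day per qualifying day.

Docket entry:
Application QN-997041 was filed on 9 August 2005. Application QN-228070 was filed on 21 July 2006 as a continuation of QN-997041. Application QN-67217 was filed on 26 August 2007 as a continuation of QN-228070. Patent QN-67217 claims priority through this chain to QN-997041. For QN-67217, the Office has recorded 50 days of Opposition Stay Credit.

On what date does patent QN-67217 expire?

Earliest priority filing: 9 August 2005.
Base term: 9 August 2005 + 18 years → 9 August 2023.
Opposition Stay Credit: +50 days → 28 September 2023.

September 28, 2023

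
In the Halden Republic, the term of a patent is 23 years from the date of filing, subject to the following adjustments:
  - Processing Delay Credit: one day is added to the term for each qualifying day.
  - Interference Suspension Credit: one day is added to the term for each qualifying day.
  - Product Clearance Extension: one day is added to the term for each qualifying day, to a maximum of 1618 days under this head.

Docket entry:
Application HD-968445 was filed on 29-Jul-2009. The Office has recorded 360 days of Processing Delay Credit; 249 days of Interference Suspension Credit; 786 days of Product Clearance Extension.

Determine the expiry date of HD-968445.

Base term: filing date + 23 years → 29 July 2032.
Processing Delay Credit: +360 days → 24 July 2033.
Interference Suspension Credit: +249 days → 30 March 2034.
Product Clearance Extension: 786 days (within the 1618-day cap) → +786 days → 24 May 2036.

2036-05-24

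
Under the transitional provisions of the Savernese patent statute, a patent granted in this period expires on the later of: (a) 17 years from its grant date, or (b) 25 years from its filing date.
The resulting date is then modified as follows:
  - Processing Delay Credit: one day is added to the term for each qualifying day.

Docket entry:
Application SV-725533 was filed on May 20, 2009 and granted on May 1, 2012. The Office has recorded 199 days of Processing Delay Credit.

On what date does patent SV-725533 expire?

2034-12-05

(a) grant + 17 years → 1 May 2029.
(b) filing + 25 years → 20 May 2034.
Later of the two: 20 May 2034.
Processing Delay Credit: +199 days → 5 December 2034.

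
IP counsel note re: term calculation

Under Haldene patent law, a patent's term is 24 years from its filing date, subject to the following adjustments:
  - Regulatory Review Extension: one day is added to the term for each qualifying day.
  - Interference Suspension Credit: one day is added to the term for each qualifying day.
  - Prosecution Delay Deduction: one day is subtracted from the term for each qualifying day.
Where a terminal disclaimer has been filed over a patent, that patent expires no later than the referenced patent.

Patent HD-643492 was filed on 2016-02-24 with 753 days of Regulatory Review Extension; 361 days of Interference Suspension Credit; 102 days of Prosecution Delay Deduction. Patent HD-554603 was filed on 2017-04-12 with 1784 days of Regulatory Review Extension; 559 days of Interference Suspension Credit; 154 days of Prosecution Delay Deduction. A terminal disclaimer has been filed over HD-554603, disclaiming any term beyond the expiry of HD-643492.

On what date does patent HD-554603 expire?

Natural term of HD-554603:
  Base: filing + 24 years → 12 April 2041.
  Regulatory Review Extension: +1784 days → 1 March 2046.
  Interference Suspension Credit: +559 days → 11 September 2047.
  Prosecution Delay Deduction: −154 days → 10 April 2047.
Expiry of referenced patent HD-643492:
  Base: filing + 24 years → 24 February 2040.
  Regulatory Review Extension: +753 days → 18 March 2042.
  Interference Suspension Credit: +361 days → 14 March 2043.
  Prosecution Delay Deduction: −102 days → 2 December 2042.
Terminal disclaimer: HD-554603 expires on the earlier of 10 April 2047 and 2 December 2042.

December 2, 2042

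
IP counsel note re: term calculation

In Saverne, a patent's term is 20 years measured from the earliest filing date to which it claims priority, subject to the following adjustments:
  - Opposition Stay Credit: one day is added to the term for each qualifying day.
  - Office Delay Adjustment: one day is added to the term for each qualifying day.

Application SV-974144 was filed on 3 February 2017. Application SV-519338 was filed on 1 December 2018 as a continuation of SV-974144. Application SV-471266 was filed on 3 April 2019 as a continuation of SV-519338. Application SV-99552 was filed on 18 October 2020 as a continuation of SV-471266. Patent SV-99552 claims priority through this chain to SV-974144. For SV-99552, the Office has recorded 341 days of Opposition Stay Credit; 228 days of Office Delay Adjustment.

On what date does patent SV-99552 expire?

Earliest priority filing: 3 February 2017.
Base term: 3 February 2017 + 20 years → 3 February 2037.
Opposition Stay Credit: +341 days → 10 January 2038.
Office Delay Adjustment: +228 days → 26 August 2038.

August 26, 2038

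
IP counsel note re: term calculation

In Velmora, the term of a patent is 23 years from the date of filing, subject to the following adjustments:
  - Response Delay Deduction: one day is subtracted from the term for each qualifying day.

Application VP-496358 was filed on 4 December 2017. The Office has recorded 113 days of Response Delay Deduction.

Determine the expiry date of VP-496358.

Base term: filing date + 23 years → 4 December 2040.
Response Delay Deduction: −113 days → 13 August 2040.

2040-08-13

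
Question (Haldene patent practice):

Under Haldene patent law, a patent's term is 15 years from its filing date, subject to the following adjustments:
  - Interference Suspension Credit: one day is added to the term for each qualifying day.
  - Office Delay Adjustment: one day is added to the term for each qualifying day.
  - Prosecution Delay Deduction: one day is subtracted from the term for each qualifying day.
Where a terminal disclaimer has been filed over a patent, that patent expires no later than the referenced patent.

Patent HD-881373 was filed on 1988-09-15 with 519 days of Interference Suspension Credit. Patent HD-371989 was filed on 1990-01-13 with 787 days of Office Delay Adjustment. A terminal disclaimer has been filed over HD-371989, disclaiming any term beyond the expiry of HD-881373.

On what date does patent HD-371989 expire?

2005-02-15

Natural term of HD-371989:
  Base: filing + 15 years → 13 January 2005.
  Office Delay Adjustment: +787 days → 11 March 2007.
Expiry of referenced patent HD-881373:
  Base: filing + 15 years → 15 September 2003.
  Interference Suspension Credit: +519 days → 15 February 2005.
Terminal disclaimer: HD-371989 expires on the earlier of 11 March 2007 and 15 February 2005.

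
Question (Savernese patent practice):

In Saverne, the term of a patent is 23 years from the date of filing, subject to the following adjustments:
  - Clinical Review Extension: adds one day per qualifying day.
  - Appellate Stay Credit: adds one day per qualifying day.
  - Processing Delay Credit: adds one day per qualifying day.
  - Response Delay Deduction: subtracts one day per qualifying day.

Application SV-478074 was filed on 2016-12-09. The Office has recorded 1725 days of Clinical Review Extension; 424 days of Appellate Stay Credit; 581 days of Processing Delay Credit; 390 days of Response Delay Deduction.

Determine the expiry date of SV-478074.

2046-05-06

Base term: filing date + 23 years → 9 December 2039.
Clinical Review Extension: +1725 days → 29 August 2044.
Appellate Stay Credit: +424 days → 27 October 2045.
Processing Delay Credit: +581 days → 31 May 2047.
Response Delay Deduction: −390 days → 6 May 2046.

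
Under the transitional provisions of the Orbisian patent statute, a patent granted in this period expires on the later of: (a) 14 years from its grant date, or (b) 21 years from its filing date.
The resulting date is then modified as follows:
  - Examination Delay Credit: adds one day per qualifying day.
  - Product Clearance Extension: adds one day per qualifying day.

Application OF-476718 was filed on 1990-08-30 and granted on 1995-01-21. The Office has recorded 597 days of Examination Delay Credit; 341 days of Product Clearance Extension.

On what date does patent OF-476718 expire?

(a) grant + 14 years → 21 January 2009.
(b) filing + 21 years → 30 August 2011.
Later of the two: 30 August 2011.
Examination Delay Credit: +597 days → 18 April 2013.
Product Clearance Extension: +341 days → 25 March 2014.

March 25, 2014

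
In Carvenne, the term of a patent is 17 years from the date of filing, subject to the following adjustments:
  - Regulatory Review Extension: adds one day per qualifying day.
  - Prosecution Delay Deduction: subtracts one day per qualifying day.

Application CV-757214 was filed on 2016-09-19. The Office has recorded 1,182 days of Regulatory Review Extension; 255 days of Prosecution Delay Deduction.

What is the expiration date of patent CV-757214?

April 3, 2036

Base term: filing date + 17 years → 19 September 2033.
Regulatory Review Extension: +1182 days → 14 December 2036.
Prosecution Delay Deduction: −255 days → 3 April 2036.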